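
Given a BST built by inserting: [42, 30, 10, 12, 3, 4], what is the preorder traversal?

Tree insertion order: [42, 30, 10, 12, 3, 4]
Tree (level-order array): [42, 30, None, 10, None, 3, 12, None, 4]
Preorder traversal: [42, 30, 10, 3, 4, 12]


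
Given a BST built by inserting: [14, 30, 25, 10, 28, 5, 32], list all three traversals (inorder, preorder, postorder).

Tree insertion order: [14, 30, 25, 10, 28, 5, 32]
Tree (level-order array): [14, 10, 30, 5, None, 25, 32, None, None, None, 28]
Inorder (L, root, R): [5, 10, 14, 25, 28, 30, 32]
Preorder (root, L, R): [14, 10, 5, 30, 25, 28, 32]
Postorder (L, R, root): [5, 10, 28, 25, 32, 30, 14]


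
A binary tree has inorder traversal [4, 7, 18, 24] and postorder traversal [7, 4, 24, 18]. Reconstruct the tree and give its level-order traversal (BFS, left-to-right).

Inorder:   [4, 7, 18, 24]
Postorder: [7, 4, 24, 18]
Algorithm: postorder visits root last, so walk postorder right-to-left;
each value is the root of the current inorder slice — split it at that
value, recurse on the right subtree first, then the left.
Recursive splits:
  root=18; inorder splits into left=[4, 7], right=[24]
  root=24; inorder splits into left=[], right=[]
  root=4; inorder splits into left=[], right=[7]
  root=7; inorder splits into left=[], right=[]
Reconstructed level-order: [18, 4, 24, 7]


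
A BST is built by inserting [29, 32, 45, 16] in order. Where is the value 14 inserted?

Starting tree (level order): [29, 16, 32, None, None, None, 45]
Insertion path: 29 -> 16
Result: insert 14 as left child of 16
Final tree (level order): [29, 16, 32, 14, None, None, 45]


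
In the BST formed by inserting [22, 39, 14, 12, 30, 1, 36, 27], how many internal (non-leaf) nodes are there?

Tree built from: [22, 39, 14, 12, 30, 1, 36, 27]
Tree (level-order array): [22, 14, 39, 12, None, 30, None, 1, None, 27, 36]
Rule: An internal node has at least one child.
Per-node child counts:
  node 22: 2 child(ren)
  node 14: 1 child(ren)
  node 12: 1 child(ren)
  node 1: 0 child(ren)
  node 39: 1 child(ren)
  node 30: 2 child(ren)
  node 27: 0 child(ren)
  node 36: 0 child(ren)
Matching nodes: [22, 14, 12, 39, 30]
Count of internal (non-leaf) nodes: 5


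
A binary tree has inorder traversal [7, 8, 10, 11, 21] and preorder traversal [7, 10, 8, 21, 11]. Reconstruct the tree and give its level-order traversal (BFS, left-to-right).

Inorder:  [7, 8, 10, 11, 21]
Preorder: [7, 10, 8, 21, 11]
Algorithm: preorder visits root first, so consume preorder in order;
for each root, split the current inorder slice at that value into
left-subtree inorder and right-subtree inorder, then recurse.
Recursive splits:
  root=7; inorder splits into left=[], right=[8, 10, 11, 21]
  root=10; inorder splits into left=[8], right=[11, 21]
  root=8; inorder splits into left=[], right=[]
  root=21; inorder splits into left=[11], right=[]
  root=11; inorder splits into left=[], right=[]
Reconstructed level-order: [7, 10, 8, 21, 11]


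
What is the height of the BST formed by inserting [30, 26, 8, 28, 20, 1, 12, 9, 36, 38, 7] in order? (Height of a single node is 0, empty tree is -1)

Insertion order: [30, 26, 8, 28, 20, 1, 12, 9, 36, 38, 7]
Tree (level-order array): [30, 26, 36, 8, 28, None, 38, 1, 20, None, None, None, None, None, 7, 12, None, None, None, 9]
Compute height bottom-up (empty subtree = -1):
  height(7) = 1 + max(-1, -1) = 0
  height(1) = 1 + max(-1, 0) = 1
  height(9) = 1 + max(-1, -1) = 0
  height(12) = 1 + max(0, -1) = 1
  height(20) = 1 + max(1, -1) = 2
  height(8) = 1 + max(1, 2) = 3
  height(28) = 1 + max(-1, -1) = 0
  height(26) = 1 + max(3, 0) = 4
  height(38) = 1 + max(-1, -1) = 0
  height(36) = 1 + max(-1, 0) = 1
  height(30) = 1 + max(4, 1) = 5
Height = 5


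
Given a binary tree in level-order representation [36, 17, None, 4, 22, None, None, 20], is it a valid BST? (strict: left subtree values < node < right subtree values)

Level-order array: [36, 17, None, 4, 22, None, None, 20]
Validate using subtree bounds (lo, hi): at each node, require lo < value < hi,
then recurse left with hi=value and right with lo=value.
Preorder trace (stopping at first violation):
  at node 36 with bounds (-inf, +inf): OK
  at node 17 with bounds (-inf, 36): OK
  at node 4 with bounds (-inf, 17): OK
  at node 22 with bounds (17, 36): OK
  at node 20 with bounds (17, 22): OK
No violation found at any node.
Result: Valid BST


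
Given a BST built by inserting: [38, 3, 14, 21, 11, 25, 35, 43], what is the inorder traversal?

Tree insertion order: [38, 3, 14, 21, 11, 25, 35, 43]
Tree (level-order array): [38, 3, 43, None, 14, None, None, 11, 21, None, None, None, 25, None, 35]
Inorder traversal: [3, 11, 14, 21, 25, 35, 38, 43]


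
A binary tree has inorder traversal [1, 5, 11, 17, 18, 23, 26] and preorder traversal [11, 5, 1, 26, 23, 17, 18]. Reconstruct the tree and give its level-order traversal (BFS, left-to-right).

Inorder:  [1, 5, 11, 17, 18, 23, 26]
Preorder: [11, 5, 1, 26, 23, 17, 18]
Algorithm: preorder visits root first, so consume preorder in order;
for each root, split the current inorder slice at that value into
left-subtree inorder and right-subtree inorder, then recurse.
Recursive splits:
  root=11; inorder splits into left=[1, 5], right=[17, 18, 23, 26]
  root=5; inorder splits into left=[1], right=[]
  root=1; inorder splits into left=[], right=[]
  root=26; inorder splits into left=[17, 18, 23], right=[]
  root=23; inorder splits into left=[17, 18], right=[]
  root=17; inorder splits into left=[], right=[18]
  root=18; inorder splits into left=[], right=[]
Reconstructed level-order: [11, 5, 26, 1, 23, 17, 18]


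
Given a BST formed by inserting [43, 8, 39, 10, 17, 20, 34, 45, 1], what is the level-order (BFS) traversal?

Tree insertion order: [43, 8, 39, 10, 17, 20, 34, 45, 1]
Tree (level-order array): [43, 8, 45, 1, 39, None, None, None, None, 10, None, None, 17, None, 20, None, 34]
BFS from the root, enqueuing left then right child of each popped node:
  queue [43] -> pop 43, enqueue [8, 45], visited so far: [43]
  queue [8, 45] -> pop 8, enqueue [1, 39], visited so far: [43, 8]
  queue [45, 1, 39] -> pop 45, enqueue [none], visited so far: [43, 8, 45]
  queue [1, 39] -> pop 1, enqueue [none], visited so far: [43, 8, 45, 1]
  queue [39] -> pop 39, enqueue [10], visited so far: [43, 8, 45, 1, 39]
  queue [10] -> pop 10, enqueue [17], visited so far: [43, 8, 45, 1, 39, 10]
  queue [17] -> pop 17, enqueue [20], visited so far: [43, 8, 45, 1, 39, 10, 17]
  queue [20] -> pop 20, enqueue [34], visited so far: [43, 8, 45, 1, 39, 10, 17, 20]
  queue [34] -> pop 34, enqueue [none], visited so far: [43, 8, 45, 1, 39, 10, 17, 20, 34]
Result: [43, 8, 45, 1, 39, 10, 17, 20, 34]


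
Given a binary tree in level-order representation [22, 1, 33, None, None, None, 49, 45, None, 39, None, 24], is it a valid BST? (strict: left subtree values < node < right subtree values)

Level-order array: [22, 1, 33, None, None, None, 49, 45, None, 39, None, 24]
Validate using subtree bounds (lo, hi): at each node, require lo < value < hi,
then recurse left with hi=value and right with lo=value.
Preorder trace (stopping at first violation):
  at node 22 with bounds (-inf, +inf): OK
  at node 1 with bounds (-inf, 22): OK
  at node 33 with bounds (22, +inf): OK
  at node 49 with bounds (33, +inf): OK
  at node 45 with bounds (33, 49): OK
  at node 39 with bounds (33, 45): OK
  at node 24 with bounds (33, 39): VIOLATION
Node 24 violates its bound: not (33 < 24 < 39).
Result: Not a valid BST


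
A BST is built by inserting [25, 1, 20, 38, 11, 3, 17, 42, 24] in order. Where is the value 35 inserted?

Starting tree (level order): [25, 1, 38, None, 20, None, 42, 11, 24, None, None, 3, 17]
Insertion path: 25 -> 38
Result: insert 35 as left child of 38
Final tree (level order): [25, 1, 38, None, 20, 35, 42, 11, 24, None, None, None, None, 3, 17]


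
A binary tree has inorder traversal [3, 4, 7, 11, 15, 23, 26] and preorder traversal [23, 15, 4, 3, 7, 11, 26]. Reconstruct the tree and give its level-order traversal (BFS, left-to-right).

Inorder:  [3, 4, 7, 11, 15, 23, 26]
Preorder: [23, 15, 4, 3, 7, 11, 26]
Algorithm: preorder visits root first, so consume preorder in order;
for each root, split the current inorder slice at that value into
left-subtree inorder and right-subtree inorder, then recurse.
Recursive splits:
  root=23; inorder splits into left=[3, 4, 7, 11, 15], right=[26]
  root=15; inorder splits into left=[3, 4, 7, 11], right=[]
  root=4; inorder splits into left=[3], right=[7, 11]
  root=3; inorder splits into left=[], right=[]
  root=7; inorder splits into left=[], right=[11]
  root=11; inorder splits into left=[], right=[]
  root=26; inorder splits into left=[], right=[]
Reconstructed level-order: [23, 15, 26, 4, 3, 7, 11]


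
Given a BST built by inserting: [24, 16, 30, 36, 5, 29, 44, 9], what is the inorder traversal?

Tree insertion order: [24, 16, 30, 36, 5, 29, 44, 9]
Tree (level-order array): [24, 16, 30, 5, None, 29, 36, None, 9, None, None, None, 44]
Inorder traversal: [5, 9, 16, 24, 29, 30, 36, 44]


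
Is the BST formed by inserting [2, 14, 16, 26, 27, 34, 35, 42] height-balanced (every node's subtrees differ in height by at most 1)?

Tree (level-order array): [2, None, 14, None, 16, None, 26, None, 27, None, 34, None, 35, None, 42]
Definition: a tree is height-balanced if, at every node, |h(left) - h(right)| <= 1 (empty subtree has height -1).
Bottom-up per-node check:
  node 42: h_left=-1, h_right=-1, diff=0 [OK], height=0
  node 35: h_left=-1, h_right=0, diff=1 [OK], height=1
  node 34: h_left=-1, h_right=1, diff=2 [FAIL (|-1-1|=2 > 1)], height=2
  node 27: h_left=-1, h_right=2, diff=3 [FAIL (|-1-2|=3 > 1)], height=3
  node 26: h_left=-1, h_right=3, diff=4 [FAIL (|-1-3|=4 > 1)], height=4
  node 16: h_left=-1, h_right=4, diff=5 [FAIL (|-1-4|=5 > 1)], height=5
  node 14: h_left=-1, h_right=5, diff=6 [FAIL (|-1-5|=6 > 1)], height=6
  node 2: h_left=-1, h_right=6, diff=7 [FAIL (|-1-6|=7 > 1)], height=7
Node 34 violates the condition: |-1 - 1| = 2 > 1.
Result: Not balanced


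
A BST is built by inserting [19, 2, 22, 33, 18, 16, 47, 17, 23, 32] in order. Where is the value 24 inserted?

Starting tree (level order): [19, 2, 22, None, 18, None, 33, 16, None, 23, 47, None, 17, None, 32]
Insertion path: 19 -> 22 -> 33 -> 23 -> 32
Result: insert 24 as left child of 32
Final tree (level order): [19, 2, 22, None, 18, None, 33, 16, None, 23, 47, None, 17, None, 32, None, None, None, None, 24]


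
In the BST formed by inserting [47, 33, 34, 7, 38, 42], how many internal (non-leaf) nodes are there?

Tree built from: [47, 33, 34, 7, 38, 42]
Tree (level-order array): [47, 33, None, 7, 34, None, None, None, 38, None, 42]
Rule: An internal node has at least one child.
Per-node child counts:
  node 47: 1 child(ren)
  node 33: 2 child(ren)
  node 7: 0 child(ren)
  node 34: 1 child(ren)
  node 38: 1 child(ren)
  node 42: 0 child(ren)
Matching nodes: [47, 33, 34, 38]
Count of internal (non-leaf) nodes: 4


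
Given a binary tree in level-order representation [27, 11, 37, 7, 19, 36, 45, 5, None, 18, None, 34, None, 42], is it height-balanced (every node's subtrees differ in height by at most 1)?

Tree (level-order array): [27, 11, 37, 7, 19, 36, 45, 5, None, 18, None, 34, None, 42]
Definition: a tree is height-balanced if, at every node, |h(left) - h(right)| <= 1 (empty subtree has height -1).
Bottom-up per-node check:
  node 5: h_left=-1, h_right=-1, diff=0 [OK], height=0
  node 7: h_left=0, h_right=-1, diff=1 [OK], height=1
  node 18: h_left=-1, h_right=-1, diff=0 [OK], height=0
  node 19: h_left=0, h_right=-1, diff=1 [OK], height=1
  node 11: h_left=1, h_right=1, diff=0 [OK], height=2
  node 34: h_left=-1, h_right=-1, diff=0 [OK], height=0
  node 36: h_left=0, h_right=-1, diff=1 [OK], height=1
  node 42: h_left=-1, h_right=-1, diff=0 [OK], height=0
  node 45: h_left=0, h_right=-1, diff=1 [OK], height=1
  node 37: h_left=1, h_right=1, diff=0 [OK], height=2
  node 27: h_left=2, h_right=2, diff=0 [OK], height=3
All nodes satisfy the balance condition.
Result: Balanced


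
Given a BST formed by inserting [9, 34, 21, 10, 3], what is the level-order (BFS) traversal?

Tree insertion order: [9, 34, 21, 10, 3]
Tree (level-order array): [9, 3, 34, None, None, 21, None, 10]
BFS from the root, enqueuing left then right child of each popped node:
  queue [9] -> pop 9, enqueue [3, 34], visited so far: [9]
  queue [3, 34] -> pop 3, enqueue [none], visited so far: [9, 3]
  queue [34] -> pop 34, enqueue [21], visited so far: [9, 3, 34]
  queue [21] -> pop 21, enqueue [10], visited so far: [9, 3, 34, 21]
  queue [10] -> pop 10, enqueue [none], visited so far: [9, 3, 34, 21, 10]
Result: [9, 3, 34, 21, 10]


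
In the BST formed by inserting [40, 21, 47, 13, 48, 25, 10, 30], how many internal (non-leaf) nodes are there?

Tree built from: [40, 21, 47, 13, 48, 25, 10, 30]
Tree (level-order array): [40, 21, 47, 13, 25, None, 48, 10, None, None, 30]
Rule: An internal node has at least one child.
Per-node child counts:
  node 40: 2 child(ren)
  node 21: 2 child(ren)
  node 13: 1 child(ren)
  node 10: 0 child(ren)
  node 25: 1 child(ren)
  node 30: 0 child(ren)
  node 47: 1 child(ren)
  node 48: 0 child(ren)
Matching nodes: [40, 21, 13, 25, 47]
Count of internal (non-leaf) nodes: 5


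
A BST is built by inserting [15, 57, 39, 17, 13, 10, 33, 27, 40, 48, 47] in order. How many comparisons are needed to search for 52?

Search path for 52: 15 -> 57 -> 39 -> 40 -> 48
Found: False
Comparisons: 5


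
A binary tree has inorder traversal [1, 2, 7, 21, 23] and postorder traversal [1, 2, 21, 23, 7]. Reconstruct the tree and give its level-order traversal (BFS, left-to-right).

Inorder:   [1, 2, 7, 21, 23]
Postorder: [1, 2, 21, 23, 7]
Algorithm: postorder visits root last, so walk postorder right-to-left;
each value is the root of the current inorder slice — split it at that
value, recurse on the right subtree first, then the left.
Recursive splits:
  root=7; inorder splits into left=[1, 2], right=[21, 23]
  root=23; inorder splits into left=[21], right=[]
  root=21; inorder splits into left=[], right=[]
  root=2; inorder splits into left=[1], right=[]
  root=1; inorder splits into left=[], right=[]
Reconstructed level-order: [7, 2, 23, 1, 21]


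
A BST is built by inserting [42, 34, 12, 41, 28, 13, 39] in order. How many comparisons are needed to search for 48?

Search path for 48: 42
Found: False
Comparisons: 1


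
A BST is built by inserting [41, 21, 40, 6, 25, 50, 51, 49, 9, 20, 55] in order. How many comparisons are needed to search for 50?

Search path for 50: 41 -> 50
Found: True
Comparisons: 2


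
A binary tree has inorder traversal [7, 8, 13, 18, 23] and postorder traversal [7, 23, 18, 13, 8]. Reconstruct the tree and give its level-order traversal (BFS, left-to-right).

Inorder:   [7, 8, 13, 18, 23]
Postorder: [7, 23, 18, 13, 8]
Algorithm: postorder visits root last, so walk postorder right-to-left;
each value is the root of the current inorder slice — split it at that
value, recurse on the right subtree first, then the left.
Recursive splits:
  root=8; inorder splits into left=[7], right=[13, 18, 23]
  root=13; inorder splits into left=[], right=[18, 23]
  root=18; inorder splits into left=[], right=[23]
  root=23; inorder splits into left=[], right=[]
  root=7; inorder splits into left=[], right=[]
Reconstructed level-order: [8, 7, 13, 18, 23]


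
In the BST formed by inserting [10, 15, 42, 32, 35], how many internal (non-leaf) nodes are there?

Tree built from: [10, 15, 42, 32, 35]
Tree (level-order array): [10, None, 15, None, 42, 32, None, None, 35]
Rule: An internal node has at least one child.
Per-node child counts:
  node 10: 1 child(ren)
  node 15: 1 child(ren)
  node 42: 1 child(ren)
  node 32: 1 child(ren)
  node 35: 0 child(ren)
Matching nodes: [10, 15, 42, 32]
Count of internal (non-leaf) nodes: 4


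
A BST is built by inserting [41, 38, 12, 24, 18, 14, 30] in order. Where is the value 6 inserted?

Starting tree (level order): [41, 38, None, 12, None, None, 24, 18, 30, 14]
Insertion path: 41 -> 38 -> 12
Result: insert 6 as left child of 12
Final tree (level order): [41, 38, None, 12, None, 6, 24, None, None, 18, 30, 14]


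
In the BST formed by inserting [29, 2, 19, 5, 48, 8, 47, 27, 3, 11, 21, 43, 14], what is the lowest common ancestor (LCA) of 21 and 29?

Tree insertion order: [29, 2, 19, 5, 48, 8, 47, 27, 3, 11, 21, 43, 14]
Tree (level-order array): [29, 2, 48, None, 19, 47, None, 5, 27, 43, None, 3, 8, 21, None, None, None, None, None, None, 11, None, None, None, 14]
In a BST, the LCA of p=21, q=29 is the first node v on the
root-to-leaf path with p <= v <= q (go left if both < v, right if both > v).
Walk from root:
  at 29: 21 <= 29 <= 29, this is the LCA
LCA = 29


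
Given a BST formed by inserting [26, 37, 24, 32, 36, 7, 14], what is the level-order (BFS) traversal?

Tree insertion order: [26, 37, 24, 32, 36, 7, 14]
Tree (level-order array): [26, 24, 37, 7, None, 32, None, None, 14, None, 36]
BFS from the root, enqueuing left then right child of each popped node:
  queue [26] -> pop 26, enqueue [24, 37], visited so far: [26]
  queue [24, 37] -> pop 24, enqueue [7], visited so far: [26, 24]
  queue [37, 7] -> pop 37, enqueue [32], visited so far: [26, 24, 37]
  queue [7, 32] -> pop 7, enqueue [14], visited so far: [26, 24, 37, 7]
  queue [32, 14] -> pop 32, enqueue [36], visited so far: [26, 24, 37, 7, 32]
  queue [14, 36] -> pop 14, enqueue [none], visited so far: [26, 24, 37, 7, 32, 14]
  queue [36] -> pop 36, enqueue [none], visited so far: [26, 24, 37, 7, 32, 14, 36]
Result: [26, 24, 37, 7, 32, 14, 36]


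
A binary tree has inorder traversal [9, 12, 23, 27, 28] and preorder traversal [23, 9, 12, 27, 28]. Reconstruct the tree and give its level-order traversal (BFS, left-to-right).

Inorder:  [9, 12, 23, 27, 28]
Preorder: [23, 9, 12, 27, 28]
Algorithm: preorder visits root first, so consume preorder in order;
for each root, split the current inorder slice at that value into
left-subtree inorder and right-subtree inorder, then recurse.
Recursive splits:
  root=23; inorder splits into left=[9, 12], right=[27, 28]
  root=9; inorder splits into left=[], right=[12]
  root=12; inorder splits into left=[], right=[]
  root=27; inorder splits into left=[], right=[28]
  root=28; inorder splits into left=[], right=[]
Reconstructed level-order: [23, 9, 27, 12, 28]


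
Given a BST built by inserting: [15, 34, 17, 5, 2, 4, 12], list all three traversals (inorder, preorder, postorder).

Tree insertion order: [15, 34, 17, 5, 2, 4, 12]
Tree (level-order array): [15, 5, 34, 2, 12, 17, None, None, 4]
Inorder (L, root, R): [2, 4, 5, 12, 15, 17, 34]
Preorder (root, L, R): [15, 5, 2, 4, 12, 34, 17]
Postorder (L, R, root): [4, 2, 12, 5, 17, 34, 15]


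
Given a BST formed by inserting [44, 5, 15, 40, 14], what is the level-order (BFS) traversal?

Tree insertion order: [44, 5, 15, 40, 14]
Tree (level-order array): [44, 5, None, None, 15, 14, 40]
BFS from the root, enqueuing left then right child of each popped node:
  queue [44] -> pop 44, enqueue [5], visited so far: [44]
  queue [5] -> pop 5, enqueue [15], visited so far: [44, 5]
  queue [15] -> pop 15, enqueue [14, 40], visited so far: [44, 5, 15]
  queue [14, 40] -> pop 14, enqueue [none], visited so far: [44, 5, 15, 14]
  queue [40] -> pop 40, enqueue [none], visited so far: [44, 5, 15, 14, 40]
Result: [44, 5, 15, 14, 40]


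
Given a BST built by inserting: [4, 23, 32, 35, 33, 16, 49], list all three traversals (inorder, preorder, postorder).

Tree insertion order: [4, 23, 32, 35, 33, 16, 49]
Tree (level-order array): [4, None, 23, 16, 32, None, None, None, 35, 33, 49]
Inorder (L, root, R): [4, 16, 23, 32, 33, 35, 49]
Preorder (root, L, R): [4, 23, 16, 32, 35, 33, 49]
Postorder (L, R, root): [16, 33, 49, 35, 32, 23, 4]


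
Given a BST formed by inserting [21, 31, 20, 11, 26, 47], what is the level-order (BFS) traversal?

Tree insertion order: [21, 31, 20, 11, 26, 47]
Tree (level-order array): [21, 20, 31, 11, None, 26, 47]
BFS from the root, enqueuing left then right child of each popped node:
  queue [21] -> pop 21, enqueue [20, 31], visited so far: [21]
  queue [20, 31] -> pop 20, enqueue [11], visited so far: [21, 20]
  queue [31, 11] -> pop 31, enqueue [26, 47], visited so far: [21, 20, 31]
  queue [11, 26, 47] -> pop 11, enqueue [none], visited so far: [21, 20, 31, 11]
  queue [26, 47] -> pop 26, enqueue [none], visited so far: [21, 20, 31, 11, 26]
  queue [47] -> pop 47, enqueue [none], visited so far: [21, 20, 31, 11, 26, 47]
Result: [21, 20, 31, 11, 26, 47]


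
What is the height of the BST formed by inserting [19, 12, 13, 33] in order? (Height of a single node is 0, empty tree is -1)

Insertion order: [19, 12, 13, 33]
Tree (level-order array): [19, 12, 33, None, 13]
Compute height bottom-up (empty subtree = -1):
  height(13) = 1 + max(-1, -1) = 0
  height(12) = 1 + max(-1, 0) = 1
  height(33) = 1 + max(-1, -1) = 0
  height(19) = 1 + max(1, 0) = 2
Height = 2


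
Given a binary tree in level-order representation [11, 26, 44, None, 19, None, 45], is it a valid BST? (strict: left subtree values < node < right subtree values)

Level-order array: [11, 26, 44, None, 19, None, 45]
Validate using subtree bounds (lo, hi): at each node, require lo < value < hi,
then recurse left with hi=value and right with lo=value.
Preorder trace (stopping at first violation):
  at node 11 with bounds (-inf, +inf): OK
  at node 26 with bounds (-inf, 11): VIOLATION
Node 26 violates its bound: not (-inf < 26 < 11).
Result: Not a valid BST


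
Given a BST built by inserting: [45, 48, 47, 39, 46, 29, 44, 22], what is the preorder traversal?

Tree insertion order: [45, 48, 47, 39, 46, 29, 44, 22]
Tree (level-order array): [45, 39, 48, 29, 44, 47, None, 22, None, None, None, 46]
Preorder traversal: [45, 39, 29, 22, 44, 48, 47, 46]


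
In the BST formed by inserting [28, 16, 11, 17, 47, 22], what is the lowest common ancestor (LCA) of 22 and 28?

Tree insertion order: [28, 16, 11, 17, 47, 22]
Tree (level-order array): [28, 16, 47, 11, 17, None, None, None, None, None, 22]
In a BST, the LCA of p=22, q=28 is the first node v on the
root-to-leaf path with p <= v <= q (go left if both < v, right if both > v).
Walk from root:
  at 28: 22 <= 28 <= 28, this is the LCA
LCA = 28


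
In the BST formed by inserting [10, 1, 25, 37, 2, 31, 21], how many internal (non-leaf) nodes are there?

Tree built from: [10, 1, 25, 37, 2, 31, 21]
Tree (level-order array): [10, 1, 25, None, 2, 21, 37, None, None, None, None, 31]
Rule: An internal node has at least one child.
Per-node child counts:
  node 10: 2 child(ren)
  node 1: 1 child(ren)
  node 2: 0 child(ren)
  node 25: 2 child(ren)
  node 21: 0 child(ren)
  node 37: 1 child(ren)
  node 31: 0 child(ren)
Matching nodes: [10, 1, 25, 37]
Count of internal (non-leaf) nodes: 4


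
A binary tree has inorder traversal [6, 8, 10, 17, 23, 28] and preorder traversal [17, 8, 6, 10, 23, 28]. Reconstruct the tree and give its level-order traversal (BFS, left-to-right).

Inorder:  [6, 8, 10, 17, 23, 28]
Preorder: [17, 8, 6, 10, 23, 28]
Algorithm: preorder visits root first, so consume preorder in order;
for each root, split the current inorder slice at that value into
left-subtree inorder and right-subtree inorder, then recurse.
Recursive splits:
  root=17; inorder splits into left=[6, 8, 10], right=[23, 28]
  root=8; inorder splits into left=[6], right=[10]
  root=6; inorder splits into left=[], right=[]
  root=10; inorder splits into left=[], right=[]
  root=23; inorder splits into left=[], right=[28]
  root=28; inorder splits into left=[], right=[]
Reconstructed level-order: [17, 8, 23, 6, 10, 28]


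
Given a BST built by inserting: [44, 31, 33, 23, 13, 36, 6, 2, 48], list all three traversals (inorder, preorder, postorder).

Tree insertion order: [44, 31, 33, 23, 13, 36, 6, 2, 48]
Tree (level-order array): [44, 31, 48, 23, 33, None, None, 13, None, None, 36, 6, None, None, None, 2]
Inorder (L, root, R): [2, 6, 13, 23, 31, 33, 36, 44, 48]
Preorder (root, L, R): [44, 31, 23, 13, 6, 2, 33, 36, 48]
Postorder (L, R, root): [2, 6, 13, 23, 36, 33, 31, 48, 44]


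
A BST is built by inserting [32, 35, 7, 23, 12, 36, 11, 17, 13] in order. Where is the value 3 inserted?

Starting tree (level order): [32, 7, 35, None, 23, None, 36, 12, None, None, None, 11, 17, None, None, 13]
Insertion path: 32 -> 7
Result: insert 3 as left child of 7
Final tree (level order): [32, 7, 35, 3, 23, None, 36, None, None, 12, None, None, None, 11, 17, None, None, 13]


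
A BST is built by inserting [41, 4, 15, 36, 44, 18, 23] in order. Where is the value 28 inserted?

Starting tree (level order): [41, 4, 44, None, 15, None, None, None, 36, 18, None, None, 23]
Insertion path: 41 -> 4 -> 15 -> 36 -> 18 -> 23
Result: insert 28 as right child of 23
Final tree (level order): [41, 4, 44, None, 15, None, None, None, 36, 18, None, None, 23, None, 28]


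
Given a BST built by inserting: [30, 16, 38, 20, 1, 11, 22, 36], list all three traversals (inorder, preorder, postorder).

Tree insertion order: [30, 16, 38, 20, 1, 11, 22, 36]
Tree (level-order array): [30, 16, 38, 1, 20, 36, None, None, 11, None, 22]
Inorder (L, root, R): [1, 11, 16, 20, 22, 30, 36, 38]
Preorder (root, L, R): [30, 16, 1, 11, 20, 22, 38, 36]
Postorder (L, R, root): [11, 1, 22, 20, 16, 36, 38, 30]


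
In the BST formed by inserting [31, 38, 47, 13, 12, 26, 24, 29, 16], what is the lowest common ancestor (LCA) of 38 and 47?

Tree insertion order: [31, 38, 47, 13, 12, 26, 24, 29, 16]
Tree (level-order array): [31, 13, 38, 12, 26, None, 47, None, None, 24, 29, None, None, 16]
In a BST, the LCA of p=38, q=47 is the first node v on the
root-to-leaf path with p <= v <= q (go left if both < v, right if both > v).
Walk from root:
  at 31: both 38 and 47 > 31, go right
  at 38: 38 <= 38 <= 47, this is the LCA
LCA = 38


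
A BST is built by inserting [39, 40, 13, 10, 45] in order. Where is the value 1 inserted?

Starting tree (level order): [39, 13, 40, 10, None, None, 45]
Insertion path: 39 -> 13 -> 10
Result: insert 1 as left child of 10
Final tree (level order): [39, 13, 40, 10, None, None, 45, 1]


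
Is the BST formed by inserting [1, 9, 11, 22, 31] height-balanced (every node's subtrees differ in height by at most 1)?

Tree (level-order array): [1, None, 9, None, 11, None, 22, None, 31]
Definition: a tree is height-balanced if, at every node, |h(left) - h(right)| <= 1 (empty subtree has height -1).
Bottom-up per-node check:
  node 31: h_left=-1, h_right=-1, diff=0 [OK], height=0
  node 22: h_left=-1, h_right=0, diff=1 [OK], height=1
  node 11: h_left=-1, h_right=1, diff=2 [FAIL (|-1-1|=2 > 1)], height=2
  node 9: h_left=-1, h_right=2, diff=3 [FAIL (|-1-2|=3 > 1)], height=3
  node 1: h_left=-1, h_right=3, diff=4 [FAIL (|-1-3|=4 > 1)], height=4
Node 11 violates the condition: |-1 - 1| = 2 > 1.
Result: Not balanced


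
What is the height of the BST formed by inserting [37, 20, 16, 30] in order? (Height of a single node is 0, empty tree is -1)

Insertion order: [37, 20, 16, 30]
Tree (level-order array): [37, 20, None, 16, 30]
Compute height bottom-up (empty subtree = -1):
  height(16) = 1 + max(-1, -1) = 0
  height(30) = 1 + max(-1, -1) = 0
  height(20) = 1 + max(0, 0) = 1
  height(37) = 1 + max(1, -1) = 2
Height = 2


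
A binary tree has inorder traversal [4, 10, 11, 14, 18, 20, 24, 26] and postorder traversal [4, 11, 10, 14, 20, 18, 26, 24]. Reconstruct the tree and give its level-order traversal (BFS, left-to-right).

Inorder:   [4, 10, 11, 14, 18, 20, 24, 26]
Postorder: [4, 11, 10, 14, 20, 18, 26, 24]
Algorithm: postorder visits root last, so walk postorder right-to-left;
each value is the root of the current inorder slice — split it at that
value, recurse on the right subtree first, then the left.
Recursive splits:
  root=24; inorder splits into left=[4, 10, 11, 14, 18, 20], right=[26]
  root=26; inorder splits into left=[], right=[]
  root=18; inorder splits into left=[4, 10, 11, 14], right=[20]
  root=20; inorder splits into left=[], right=[]
  root=14; inorder splits into left=[4, 10, 11], right=[]
  root=10; inorder splits into left=[4], right=[11]
  root=11; inorder splits into left=[], right=[]
  root=4; inorder splits into left=[], right=[]
Reconstructed level-order: [24, 18, 26, 14, 20, 10, 4, 11]


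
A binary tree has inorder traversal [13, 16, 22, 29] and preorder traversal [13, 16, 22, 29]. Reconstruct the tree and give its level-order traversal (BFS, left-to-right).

Inorder:  [13, 16, 22, 29]
Preorder: [13, 16, 22, 29]
Algorithm: preorder visits root first, so consume preorder in order;
for each root, split the current inorder slice at that value into
left-subtree inorder and right-subtree inorder, then recurse.
Recursive splits:
  root=13; inorder splits into left=[], right=[16, 22, 29]
  root=16; inorder splits into left=[], right=[22, 29]
  root=22; inorder splits into left=[], right=[29]
  root=29; inorder splits into left=[], right=[]
Reconstructed level-order: [13, 16, 22, 29]


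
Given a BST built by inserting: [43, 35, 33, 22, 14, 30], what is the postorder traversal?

Tree insertion order: [43, 35, 33, 22, 14, 30]
Tree (level-order array): [43, 35, None, 33, None, 22, None, 14, 30]
Postorder traversal: [14, 30, 22, 33, 35, 43]


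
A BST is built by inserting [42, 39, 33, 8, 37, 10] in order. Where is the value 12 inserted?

Starting tree (level order): [42, 39, None, 33, None, 8, 37, None, 10]
Insertion path: 42 -> 39 -> 33 -> 8 -> 10
Result: insert 12 as right child of 10
Final tree (level order): [42, 39, None, 33, None, 8, 37, None, 10, None, None, None, 12]


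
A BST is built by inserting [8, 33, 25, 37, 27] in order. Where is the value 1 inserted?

Starting tree (level order): [8, None, 33, 25, 37, None, 27]
Insertion path: 8
Result: insert 1 as left child of 8
Final tree (level order): [8, 1, 33, None, None, 25, 37, None, 27]


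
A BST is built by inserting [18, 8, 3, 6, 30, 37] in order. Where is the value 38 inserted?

Starting tree (level order): [18, 8, 30, 3, None, None, 37, None, 6]
Insertion path: 18 -> 30 -> 37
Result: insert 38 as right child of 37
Final tree (level order): [18, 8, 30, 3, None, None, 37, None, 6, None, 38]


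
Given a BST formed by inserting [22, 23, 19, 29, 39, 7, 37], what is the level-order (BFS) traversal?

Tree insertion order: [22, 23, 19, 29, 39, 7, 37]
Tree (level-order array): [22, 19, 23, 7, None, None, 29, None, None, None, 39, 37]
BFS from the root, enqueuing left then right child of each popped node:
  queue [22] -> pop 22, enqueue [19, 23], visited so far: [22]
  queue [19, 23] -> pop 19, enqueue [7], visited so far: [22, 19]
  queue [23, 7] -> pop 23, enqueue [29], visited so far: [22, 19, 23]
  queue [7, 29] -> pop 7, enqueue [none], visited so far: [22, 19, 23, 7]
  queue [29] -> pop 29, enqueue [39], visited so far: [22, 19, 23, 7, 29]
  queue [39] -> pop 39, enqueue [37], visited so far: [22, 19, 23, 7, 29, 39]
  queue [37] -> pop 37, enqueue [none], visited so far: [22, 19, 23, 7, 29, 39, 37]
Result: [22, 19, 23, 7, 29, 39, 37]


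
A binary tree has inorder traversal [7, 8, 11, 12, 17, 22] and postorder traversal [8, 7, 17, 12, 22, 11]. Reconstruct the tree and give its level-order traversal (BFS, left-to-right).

Inorder:   [7, 8, 11, 12, 17, 22]
Postorder: [8, 7, 17, 12, 22, 11]
Algorithm: postorder visits root last, so walk postorder right-to-left;
each value is the root of the current inorder slice — split it at that
value, recurse on the right subtree first, then the left.
Recursive splits:
  root=11; inorder splits into left=[7, 8], right=[12, 17, 22]
  root=22; inorder splits into left=[12, 17], right=[]
  root=12; inorder splits into left=[], right=[17]
  root=17; inorder splits into left=[], right=[]
  root=7; inorder splits into left=[], right=[8]
  root=8; inorder splits into left=[], right=[]
Reconstructed level-order: [11, 7, 22, 8, 12, 17]


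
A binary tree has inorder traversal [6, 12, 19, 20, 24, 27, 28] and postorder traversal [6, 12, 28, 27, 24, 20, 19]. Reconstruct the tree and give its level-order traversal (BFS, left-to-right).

Inorder:   [6, 12, 19, 20, 24, 27, 28]
Postorder: [6, 12, 28, 27, 24, 20, 19]
Algorithm: postorder visits root last, so walk postorder right-to-left;
each value is the root of the current inorder slice — split it at that
value, recurse on the right subtree first, then the left.
Recursive splits:
  root=19; inorder splits into left=[6, 12], right=[20, 24, 27, 28]
  root=20; inorder splits into left=[], right=[24, 27, 28]
  root=24; inorder splits into left=[], right=[27, 28]
  root=27; inorder splits into left=[], right=[28]
  root=28; inorder splits into left=[], right=[]
  root=12; inorder splits into left=[6], right=[]
  root=6; inorder splits into left=[], right=[]
Reconstructed level-order: [19, 12, 20, 6, 24, 27, 28]


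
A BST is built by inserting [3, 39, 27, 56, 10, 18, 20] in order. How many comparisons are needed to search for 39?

Search path for 39: 3 -> 39
Found: True
Comparisons: 2


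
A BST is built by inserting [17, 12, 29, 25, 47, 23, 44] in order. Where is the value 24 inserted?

Starting tree (level order): [17, 12, 29, None, None, 25, 47, 23, None, 44]
Insertion path: 17 -> 29 -> 25 -> 23
Result: insert 24 as right child of 23
Final tree (level order): [17, 12, 29, None, None, 25, 47, 23, None, 44, None, None, 24]


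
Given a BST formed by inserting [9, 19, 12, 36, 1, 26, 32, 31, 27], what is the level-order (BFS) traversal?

Tree insertion order: [9, 19, 12, 36, 1, 26, 32, 31, 27]
Tree (level-order array): [9, 1, 19, None, None, 12, 36, None, None, 26, None, None, 32, 31, None, 27]
BFS from the root, enqueuing left then right child of each popped node:
  queue [9] -> pop 9, enqueue [1, 19], visited so far: [9]
  queue [1, 19] -> pop 1, enqueue [none], visited so far: [9, 1]
  queue [19] -> pop 19, enqueue [12, 36], visited so far: [9, 1, 19]
  queue [12, 36] -> pop 12, enqueue [none], visited so far: [9, 1, 19, 12]
  queue [36] -> pop 36, enqueue [26], visited so far: [9, 1, 19, 12, 36]
  queue [26] -> pop 26, enqueue [32], visited so far: [9, 1, 19, 12, 36, 26]
  queue [32] -> pop 32, enqueue [31], visited so far: [9, 1, 19, 12, 36, 26, 32]
  queue [31] -> pop 31, enqueue [27], visited so far: [9, 1, 19, 12, 36, 26, 32, 31]
  queue [27] -> pop 27, enqueue [none], visited so far: [9, 1, 19, 12, 36, 26, 32, 31, 27]
Result: [9, 1, 19, 12, 36, 26, 32, 31, 27]


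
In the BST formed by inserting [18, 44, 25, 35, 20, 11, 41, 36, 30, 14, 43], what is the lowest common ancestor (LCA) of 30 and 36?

Tree insertion order: [18, 44, 25, 35, 20, 11, 41, 36, 30, 14, 43]
Tree (level-order array): [18, 11, 44, None, 14, 25, None, None, None, 20, 35, None, None, 30, 41, None, None, 36, 43]
In a BST, the LCA of p=30, q=36 is the first node v on the
root-to-leaf path with p <= v <= q (go left if both < v, right if both > v).
Walk from root:
  at 18: both 30 and 36 > 18, go right
  at 44: both 30 and 36 < 44, go left
  at 25: both 30 and 36 > 25, go right
  at 35: 30 <= 35 <= 36, this is the LCA
LCA = 35


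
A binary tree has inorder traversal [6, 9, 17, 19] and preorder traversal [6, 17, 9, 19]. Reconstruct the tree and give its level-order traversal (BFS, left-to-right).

Inorder:  [6, 9, 17, 19]
Preorder: [6, 17, 9, 19]
Algorithm: preorder visits root first, so consume preorder in order;
for each root, split the current inorder slice at that value into
left-subtree inorder and right-subtree inorder, then recurse.
Recursive splits:
  root=6; inorder splits into left=[], right=[9, 17, 19]
  root=17; inorder splits into left=[9], right=[19]
  root=9; inorder splits into left=[], right=[]
  root=19; inorder splits into left=[], right=[]
Reconstructed level-order: [6, 17, 9, 19]


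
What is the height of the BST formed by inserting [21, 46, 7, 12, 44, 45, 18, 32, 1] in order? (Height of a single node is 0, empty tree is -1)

Insertion order: [21, 46, 7, 12, 44, 45, 18, 32, 1]
Tree (level-order array): [21, 7, 46, 1, 12, 44, None, None, None, None, 18, 32, 45]
Compute height bottom-up (empty subtree = -1):
  height(1) = 1 + max(-1, -1) = 0
  height(18) = 1 + max(-1, -1) = 0
  height(12) = 1 + max(-1, 0) = 1
  height(7) = 1 + max(0, 1) = 2
  height(32) = 1 + max(-1, -1) = 0
  height(45) = 1 + max(-1, -1) = 0
  height(44) = 1 + max(0, 0) = 1
  height(46) = 1 + max(1, -1) = 2
  height(21) = 1 + max(2, 2) = 3
Height = 3


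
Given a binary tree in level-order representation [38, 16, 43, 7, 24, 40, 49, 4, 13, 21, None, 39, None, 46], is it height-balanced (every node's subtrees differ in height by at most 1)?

Tree (level-order array): [38, 16, 43, 7, 24, 40, 49, 4, 13, 21, None, 39, None, 46]
Definition: a tree is height-balanced if, at every node, |h(left) - h(right)| <= 1 (empty subtree has height -1).
Bottom-up per-node check:
  node 4: h_left=-1, h_right=-1, diff=0 [OK], height=0
  node 13: h_left=-1, h_right=-1, diff=0 [OK], height=0
  node 7: h_left=0, h_right=0, diff=0 [OK], height=1
  node 21: h_left=-1, h_right=-1, diff=0 [OK], height=0
  node 24: h_left=0, h_right=-1, diff=1 [OK], height=1
  node 16: h_left=1, h_right=1, diff=0 [OK], height=2
  node 39: h_left=-1, h_right=-1, diff=0 [OK], height=0
  node 40: h_left=0, h_right=-1, diff=1 [OK], height=1
  node 46: h_left=-1, h_right=-1, diff=0 [OK], height=0
  node 49: h_left=0, h_right=-1, diff=1 [OK], height=1
  node 43: h_left=1, h_right=1, diff=0 [OK], height=2
  node 38: h_left=2, h_right=2, diff=0 [OK], height=3
All nodes satisfy the balance condition.
Result: Balanced


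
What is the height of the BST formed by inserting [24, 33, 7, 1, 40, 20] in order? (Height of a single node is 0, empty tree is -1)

Insertion order: [24, 33, 7, 1, 40, 20]
Tree (level-order array): [24, 7, 33, 1, 20, None, 40]
Compute height bottom-up (empty subtree = -1):
  height(1) = 1 + max(-1, -1) = 0
  height(20) = 1 + max(-1, -1) = 0
  height(7) = 1 + max(0, 0) = 1
  height(40) = 1 + max(-1, -1) = 0
  height(33) = 1 + max(-1, 0) = 1
  height(24) = 1 + max(1, 1) = 2
Height = 2


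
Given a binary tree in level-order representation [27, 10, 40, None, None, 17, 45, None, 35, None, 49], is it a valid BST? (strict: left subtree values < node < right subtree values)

Level-order array: [27, 10, 40, None, None, 17, 45, None, 35, None, 49]
Validate using subtree bounds (lo, hi): at each node, require lo < value < hi,
then recurse left with hi=value and right with lo=value.
Preorder trace (stopping at first violation):
  at node 27 with bounds (-inf, +inf): OK
  at node 10 with bounds (-inf, 27): OK
  at node 40 with bounds (27, +inf): OK
  at node 17 with bounds (27, 40): VIOLATION
Node 17 violates its bound: not (27 < 17 < 40).
Result: Not a valid BST


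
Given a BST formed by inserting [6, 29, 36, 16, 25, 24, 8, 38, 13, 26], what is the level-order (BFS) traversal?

Tree insertion order: [6, 29, 36, 16, 25, 24, 8, 38, 13, 26]
Tree (level-order array): [6, None, 29, 16, 36, 8, 25, None, 38, None, 13, 24, 26]
BFS from the root, enqueuing left then right child of each popped node:
  queue [6] -> pop 6, enqueue [29], visited so far: [6]
  queue [29] -> pop 29, enqueue [16, 36], visited so far: [6, 29]
  queue [16, 36] -> pop 16, enqueue [8, 25], visited so far: [6, 29, 16]
  queue [36, 8, 25] -> pop 36, enqueue [38], visited so far: [6, 29, 16, 36]
  queue [8, 25, 38] -> pop 8, enqueue [13], visited so far: [6, 29, 16, 36, 8]
  queue [25, 38, 13] -> pop 25, enqueue [24, 26], visited so far: [6, 29, 16, 36, 8, 25]
  queue [38, 13, 24, 26] -> pop 38, enqueue [none], visited so far: [6, 29, 16, 36, 8, 25, 38]
  queue [13, 24, 26] -> pop 13, enqueue [none], visited so far: [6, 29, 16, 36, 8, 25, 38, 13]
  queue [24, 26] -> pop 24, enqueue [none], visited so far: [6, 29, 16, 36, 8, 25, 38, 13, 24]
  queue [26] -> pop 26, enqueue [none], visited so far: [6, 29, 16, 36, 8, 25, 38, 13, 24, 26]
Result: [6, 29, 16, 36, 8, 25, 38, 13, 24, 26]


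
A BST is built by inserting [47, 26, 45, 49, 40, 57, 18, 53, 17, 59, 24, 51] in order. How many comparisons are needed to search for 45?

Search path for 45: 47 -> 26 -> 45
Found: True
Comparisons: 3
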